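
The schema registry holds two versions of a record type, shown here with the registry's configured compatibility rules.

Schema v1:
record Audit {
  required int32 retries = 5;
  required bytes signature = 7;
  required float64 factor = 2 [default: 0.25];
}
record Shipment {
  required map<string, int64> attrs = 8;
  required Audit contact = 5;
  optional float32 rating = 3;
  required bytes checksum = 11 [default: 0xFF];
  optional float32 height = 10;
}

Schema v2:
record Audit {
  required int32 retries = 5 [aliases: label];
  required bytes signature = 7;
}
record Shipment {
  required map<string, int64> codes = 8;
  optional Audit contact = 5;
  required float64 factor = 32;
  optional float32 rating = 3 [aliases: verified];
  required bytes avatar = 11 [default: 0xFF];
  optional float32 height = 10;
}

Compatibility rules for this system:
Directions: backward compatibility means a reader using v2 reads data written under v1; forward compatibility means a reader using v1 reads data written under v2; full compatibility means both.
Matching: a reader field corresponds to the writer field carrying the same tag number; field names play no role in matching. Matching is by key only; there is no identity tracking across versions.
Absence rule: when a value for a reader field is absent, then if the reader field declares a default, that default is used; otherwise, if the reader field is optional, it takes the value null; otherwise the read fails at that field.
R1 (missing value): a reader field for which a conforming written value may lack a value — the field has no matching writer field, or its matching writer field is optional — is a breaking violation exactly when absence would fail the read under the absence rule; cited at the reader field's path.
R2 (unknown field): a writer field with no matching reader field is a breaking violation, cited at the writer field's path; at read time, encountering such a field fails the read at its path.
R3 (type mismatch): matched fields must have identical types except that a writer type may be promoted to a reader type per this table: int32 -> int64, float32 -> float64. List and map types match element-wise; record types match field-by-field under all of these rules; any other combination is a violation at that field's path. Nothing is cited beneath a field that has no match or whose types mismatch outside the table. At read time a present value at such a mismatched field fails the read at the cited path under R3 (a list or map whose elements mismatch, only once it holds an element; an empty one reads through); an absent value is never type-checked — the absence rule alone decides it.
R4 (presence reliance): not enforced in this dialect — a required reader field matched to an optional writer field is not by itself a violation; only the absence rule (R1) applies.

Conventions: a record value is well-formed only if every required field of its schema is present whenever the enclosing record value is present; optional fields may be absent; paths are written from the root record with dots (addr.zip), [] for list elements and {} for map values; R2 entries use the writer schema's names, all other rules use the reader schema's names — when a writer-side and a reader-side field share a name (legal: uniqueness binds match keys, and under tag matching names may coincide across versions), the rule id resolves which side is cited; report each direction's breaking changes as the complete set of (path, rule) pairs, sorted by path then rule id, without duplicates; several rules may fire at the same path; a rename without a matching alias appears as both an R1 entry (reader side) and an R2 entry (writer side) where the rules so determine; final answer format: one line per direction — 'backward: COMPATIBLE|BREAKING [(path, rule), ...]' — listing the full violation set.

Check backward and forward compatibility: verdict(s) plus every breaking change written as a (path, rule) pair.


backward: BREAKING [(contact.factor, R2), (factor, R1)]; forward: BREAKING [(contact, R1), (factor, R2)]

each type pair in Shipment: writer, then reader
backward for Shipment (reader v2, writer v1):
  writer required, map<string, int64> -> map<string, int64>: reader codes maps from writer attrs
  writer required, Audit -> Audit: reader contact maps from writer contact
  factor: no writer-side match
  writer optional, float32 -> float32: reader rating maps from writer rating
  writer required, bytes -> bytes: reader avatar maps from writer checksum
  writer optional, float32 -> float32: reader height maps from writer height
  writer required, int32 -> int32: reader contact.retries maps from writer contact.retries
  writer required, bytes -> bytes: reader contact.signature maps from writer contact.signature
  leftover writer field: contact.factor
  R2 fires at contact.factor
  R1 fires at factor
  => backward verdict for Shipment: BREAKING, 2 violation(s)
forward for Shipment (reader v1, writer v2):
  writer required, map<string, int64> -> map<string, int64>: reader attrs maps from writer codes
  writer optional, Audit -> Audit: reader contact maps from writer contact
  writer optional, float32 -> float32: reader rating maps from writer rating
  writer required, bytes -> bytes: reader checksum maps from writer avatar
  writer optional, float32 -> float32: reader height maps from writer height
  leftover writer field: factor
  writer required, int32 -> int32: reader contact.retries maps from writer contact.retries
  writer required, bytes -> bytes: reader contact.signature maps from writer contact.signature
  contact.factor: no writer-side match
  R1 fires at contact
  R2 fires at factor
  => forward verdict for Shipment: BREAKING, 2 violation(s)


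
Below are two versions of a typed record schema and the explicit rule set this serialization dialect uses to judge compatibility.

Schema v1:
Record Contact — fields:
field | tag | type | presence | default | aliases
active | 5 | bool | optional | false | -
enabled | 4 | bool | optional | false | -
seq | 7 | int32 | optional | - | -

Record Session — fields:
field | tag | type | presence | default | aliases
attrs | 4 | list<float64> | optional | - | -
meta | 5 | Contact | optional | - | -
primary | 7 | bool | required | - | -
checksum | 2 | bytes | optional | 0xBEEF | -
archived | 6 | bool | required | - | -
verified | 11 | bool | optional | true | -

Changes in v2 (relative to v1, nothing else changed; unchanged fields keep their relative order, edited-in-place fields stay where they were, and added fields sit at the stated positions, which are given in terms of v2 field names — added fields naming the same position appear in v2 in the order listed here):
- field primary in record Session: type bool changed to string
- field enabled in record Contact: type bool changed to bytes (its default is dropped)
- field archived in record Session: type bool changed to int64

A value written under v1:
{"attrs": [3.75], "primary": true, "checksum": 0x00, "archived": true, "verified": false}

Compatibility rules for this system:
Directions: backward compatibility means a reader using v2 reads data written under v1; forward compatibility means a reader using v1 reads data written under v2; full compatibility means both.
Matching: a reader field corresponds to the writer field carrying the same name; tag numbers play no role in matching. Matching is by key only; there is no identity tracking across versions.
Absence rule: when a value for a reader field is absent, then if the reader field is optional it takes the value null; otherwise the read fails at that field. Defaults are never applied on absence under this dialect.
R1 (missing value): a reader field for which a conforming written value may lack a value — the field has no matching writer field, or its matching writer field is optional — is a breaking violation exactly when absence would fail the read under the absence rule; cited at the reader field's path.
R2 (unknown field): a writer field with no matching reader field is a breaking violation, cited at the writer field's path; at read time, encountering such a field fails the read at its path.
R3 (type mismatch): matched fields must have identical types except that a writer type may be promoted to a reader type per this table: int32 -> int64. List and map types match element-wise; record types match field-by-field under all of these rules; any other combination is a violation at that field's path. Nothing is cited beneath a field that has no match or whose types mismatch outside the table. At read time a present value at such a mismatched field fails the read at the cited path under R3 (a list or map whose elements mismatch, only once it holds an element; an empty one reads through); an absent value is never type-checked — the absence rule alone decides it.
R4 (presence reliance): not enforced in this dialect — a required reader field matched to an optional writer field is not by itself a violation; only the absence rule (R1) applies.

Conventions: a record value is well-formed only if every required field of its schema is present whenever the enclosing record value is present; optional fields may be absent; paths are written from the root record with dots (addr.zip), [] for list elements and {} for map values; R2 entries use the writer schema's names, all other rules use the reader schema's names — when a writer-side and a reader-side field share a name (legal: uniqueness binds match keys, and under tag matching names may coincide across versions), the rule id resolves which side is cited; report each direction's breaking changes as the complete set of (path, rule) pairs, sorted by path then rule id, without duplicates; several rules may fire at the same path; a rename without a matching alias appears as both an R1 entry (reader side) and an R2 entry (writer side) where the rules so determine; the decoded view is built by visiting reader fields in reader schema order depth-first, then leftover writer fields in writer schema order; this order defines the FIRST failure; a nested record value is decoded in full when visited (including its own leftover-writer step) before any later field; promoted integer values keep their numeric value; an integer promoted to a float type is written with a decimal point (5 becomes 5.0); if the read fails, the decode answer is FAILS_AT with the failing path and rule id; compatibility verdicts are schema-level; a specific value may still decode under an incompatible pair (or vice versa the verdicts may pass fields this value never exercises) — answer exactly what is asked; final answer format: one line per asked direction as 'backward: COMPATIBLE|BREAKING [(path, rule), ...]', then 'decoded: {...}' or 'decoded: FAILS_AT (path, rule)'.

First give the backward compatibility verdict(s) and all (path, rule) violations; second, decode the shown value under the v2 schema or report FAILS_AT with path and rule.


backward: BREAKING [(archived, R3), (meta.enabled, R3), (primary, R3)]; decoded: FAILS_AT (primary, R3)

the writer's type comes first in each Session pair
backward analysis of Session with v2 as reader and v1 as writer:
  list<float64> -> list<float64>, writer optional: attrs aligns to attrs
  Contact -> Contact, writer optional: meta aligns to meta
  bool -> string, writer required: primary aligns to primary
  bytes -> bytes, writer optional: checksum aligns to checksum
  bool -> int64, writer required: archived aligns to archived
  bool -> bool, writer optional: verified aligns to verified
  bool -> bool, writer optional: meta.active aligns to meta.active
  bool -> bytes, writer optional: meta.enabled aligns to meta.enabled
  int32 -> int32, writer optional: meta.seq aligns to meta.seq
  rule R3 violated at archived
  rule R3 violated at meta.enabled
  rule R3 violated at primary
  => backward: BREAKING (3)
migrating the Session value to v2:
  attrs := [3.75]
  meta := null (missing; optional => null)
  read fails at primary under R3
  => FAILS_AT (primary, R3)


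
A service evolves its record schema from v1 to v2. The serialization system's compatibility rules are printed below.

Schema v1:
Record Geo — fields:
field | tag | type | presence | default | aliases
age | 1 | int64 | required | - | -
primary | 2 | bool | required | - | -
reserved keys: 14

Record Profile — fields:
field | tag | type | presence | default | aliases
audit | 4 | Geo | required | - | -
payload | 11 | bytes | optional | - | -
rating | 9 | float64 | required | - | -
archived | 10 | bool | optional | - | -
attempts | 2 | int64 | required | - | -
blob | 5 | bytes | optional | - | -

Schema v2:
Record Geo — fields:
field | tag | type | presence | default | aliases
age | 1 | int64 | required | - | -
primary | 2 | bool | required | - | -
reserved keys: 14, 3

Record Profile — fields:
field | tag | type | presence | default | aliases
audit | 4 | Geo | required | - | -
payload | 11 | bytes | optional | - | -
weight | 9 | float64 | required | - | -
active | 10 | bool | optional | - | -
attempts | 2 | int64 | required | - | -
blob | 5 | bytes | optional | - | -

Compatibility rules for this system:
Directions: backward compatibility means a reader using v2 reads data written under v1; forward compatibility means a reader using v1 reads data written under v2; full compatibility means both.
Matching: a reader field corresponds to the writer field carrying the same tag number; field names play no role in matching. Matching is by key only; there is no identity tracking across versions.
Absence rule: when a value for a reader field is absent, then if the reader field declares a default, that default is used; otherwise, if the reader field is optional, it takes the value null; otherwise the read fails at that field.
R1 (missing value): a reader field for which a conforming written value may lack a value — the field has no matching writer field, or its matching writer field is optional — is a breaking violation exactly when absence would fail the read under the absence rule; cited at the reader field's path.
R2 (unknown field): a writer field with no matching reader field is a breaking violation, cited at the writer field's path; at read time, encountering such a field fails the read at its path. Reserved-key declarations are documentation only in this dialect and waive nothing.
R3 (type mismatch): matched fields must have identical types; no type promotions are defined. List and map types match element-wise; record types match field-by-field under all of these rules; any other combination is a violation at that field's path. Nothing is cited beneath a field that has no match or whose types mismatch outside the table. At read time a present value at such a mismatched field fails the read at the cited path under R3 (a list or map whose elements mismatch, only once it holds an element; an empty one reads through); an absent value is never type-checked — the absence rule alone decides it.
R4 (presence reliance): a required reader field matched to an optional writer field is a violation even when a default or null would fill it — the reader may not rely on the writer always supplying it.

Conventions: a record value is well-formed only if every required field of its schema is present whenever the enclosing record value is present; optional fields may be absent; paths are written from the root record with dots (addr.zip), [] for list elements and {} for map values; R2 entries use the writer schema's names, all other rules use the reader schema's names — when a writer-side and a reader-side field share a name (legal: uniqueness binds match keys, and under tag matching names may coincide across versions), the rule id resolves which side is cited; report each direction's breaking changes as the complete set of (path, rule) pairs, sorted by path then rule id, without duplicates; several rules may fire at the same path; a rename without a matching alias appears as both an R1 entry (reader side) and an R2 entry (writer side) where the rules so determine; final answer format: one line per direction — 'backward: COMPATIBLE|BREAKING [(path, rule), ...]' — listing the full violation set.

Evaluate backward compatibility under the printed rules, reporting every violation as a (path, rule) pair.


backward: COMPATIBLE []

in Profile below, arrows point writer -> reader
backward for Profile (reader v2, writer v1):
  writer required, Geo -> Geo: reader audit maps from writer audit
  writer optional, bytes -> bytes: reader payload maps from writer payload
  writer required, float64 -> float64: reader weight maps from writer rating
  writer optional, bool -> bool: reader active maps from writer archived
  writer required, int64 -> int64: reader attempts maps from writer attempts
  writer optional, bytes -> bytes: reader blob maps from writer blob
  writer required, int64 -> int64: reader audit.age maps from writer audit.age
  writer required, bool -> bool: reader audit.primary maps from writer audit.primary
  => backward verdict for Profile: COMPATIBLE, no violations
diffs on Profile not affecting the asked answer:
  renamed field rating to weight in record Profile -> triggers nothing under Profile's printed rules — same verdict
  renamed field archived to active in record Profile -> triggers nothing under Profile's printed rules — same verdict


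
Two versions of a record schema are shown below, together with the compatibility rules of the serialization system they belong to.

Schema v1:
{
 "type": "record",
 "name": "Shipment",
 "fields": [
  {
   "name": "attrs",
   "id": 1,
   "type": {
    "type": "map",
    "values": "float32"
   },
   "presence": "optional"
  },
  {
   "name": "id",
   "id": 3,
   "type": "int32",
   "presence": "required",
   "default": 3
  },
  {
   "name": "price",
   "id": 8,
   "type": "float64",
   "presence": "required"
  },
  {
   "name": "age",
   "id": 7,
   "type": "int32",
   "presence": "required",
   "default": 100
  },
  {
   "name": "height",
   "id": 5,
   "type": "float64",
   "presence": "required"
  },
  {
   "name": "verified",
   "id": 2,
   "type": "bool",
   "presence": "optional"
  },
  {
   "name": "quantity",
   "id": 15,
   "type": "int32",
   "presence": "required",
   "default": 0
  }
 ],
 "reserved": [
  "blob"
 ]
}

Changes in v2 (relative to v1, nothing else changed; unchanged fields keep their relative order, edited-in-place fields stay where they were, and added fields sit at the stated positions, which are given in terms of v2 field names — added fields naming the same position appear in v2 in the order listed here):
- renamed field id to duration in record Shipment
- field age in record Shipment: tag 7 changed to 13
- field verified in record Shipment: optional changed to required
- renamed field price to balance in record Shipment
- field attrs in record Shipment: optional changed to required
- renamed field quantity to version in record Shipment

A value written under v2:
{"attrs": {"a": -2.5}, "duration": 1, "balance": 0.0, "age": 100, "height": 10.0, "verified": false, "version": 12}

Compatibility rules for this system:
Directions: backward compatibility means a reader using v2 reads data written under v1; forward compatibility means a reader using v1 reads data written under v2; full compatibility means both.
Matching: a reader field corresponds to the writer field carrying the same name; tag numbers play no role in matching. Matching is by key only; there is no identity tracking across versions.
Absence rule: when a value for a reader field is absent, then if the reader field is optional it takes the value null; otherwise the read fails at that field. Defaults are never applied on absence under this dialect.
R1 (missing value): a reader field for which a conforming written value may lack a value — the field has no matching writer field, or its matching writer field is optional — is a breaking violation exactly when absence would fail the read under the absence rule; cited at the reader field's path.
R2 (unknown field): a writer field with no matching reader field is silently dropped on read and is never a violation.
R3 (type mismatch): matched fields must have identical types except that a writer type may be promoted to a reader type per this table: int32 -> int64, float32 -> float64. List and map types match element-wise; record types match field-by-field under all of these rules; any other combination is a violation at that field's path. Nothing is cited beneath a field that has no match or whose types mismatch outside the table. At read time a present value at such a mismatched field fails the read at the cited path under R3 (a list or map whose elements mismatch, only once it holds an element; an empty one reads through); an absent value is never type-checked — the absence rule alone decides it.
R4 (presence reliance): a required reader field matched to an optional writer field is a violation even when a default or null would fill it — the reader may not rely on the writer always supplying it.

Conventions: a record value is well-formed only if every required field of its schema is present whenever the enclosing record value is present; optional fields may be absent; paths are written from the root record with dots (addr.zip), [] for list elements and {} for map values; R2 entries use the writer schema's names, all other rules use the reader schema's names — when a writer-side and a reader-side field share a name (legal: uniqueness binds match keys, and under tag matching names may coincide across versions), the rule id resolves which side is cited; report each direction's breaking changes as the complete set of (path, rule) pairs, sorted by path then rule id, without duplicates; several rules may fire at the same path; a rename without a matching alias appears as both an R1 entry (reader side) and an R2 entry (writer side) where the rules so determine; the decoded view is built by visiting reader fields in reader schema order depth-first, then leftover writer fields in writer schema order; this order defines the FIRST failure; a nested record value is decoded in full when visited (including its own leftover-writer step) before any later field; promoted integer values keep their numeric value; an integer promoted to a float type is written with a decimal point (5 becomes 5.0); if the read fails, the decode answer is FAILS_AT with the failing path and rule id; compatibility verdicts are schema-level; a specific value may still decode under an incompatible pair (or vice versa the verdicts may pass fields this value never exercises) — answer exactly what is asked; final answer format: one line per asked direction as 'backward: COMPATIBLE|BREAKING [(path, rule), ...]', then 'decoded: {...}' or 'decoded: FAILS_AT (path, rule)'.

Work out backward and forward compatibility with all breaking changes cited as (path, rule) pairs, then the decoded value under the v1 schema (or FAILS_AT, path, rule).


backward: BREAKING [(attrs, R1), (attrs, R4), (balance, R1), (duration, R1), (verified, R1), (verified, R4), (version, R1)]; forward: BREAKING [(id, R1), (price, R1), (quantity, R1)]; decoded: FAILS_AT (id, R1)

the writer's type comes first in each Shipment pair
checking backward for Shipment: reader v2 against writer v1:
  writer optional, map<string, float32> -> map<string, float32>: reader attrs maps from writer attrs
  duration: no writer match
  balance: no writer match
  writer required, int32 -> int32: reader age maps from writer age
  writer required, float64 -> float64: reader height maps from writer height
  writer optional, bool -> bool: reader verified maps from writer verified
  version: no writer match
  writer field id has no reader counterpart
  writer field price has no reader counterpart
  writer field quantity has no reader counterpart
  breaking: (attrs, R1)
  breaking: (attrs, R4)
  breaking: (balance, R1)
  breaking: (duration, R1)
  breaking: (verified, R1)
  breaking: (verified, R4)
  breaking: (version, R1)
  => backward verdict for Shipment: BREAKING, 7 violation(s)
checking forward for Shipment: reader v1 against writer v2:
  writer required, map<string, float32> -> map<string, float32>: reader attrs maps from writer attrs
  id: no writer match
  price: no writer match
  writer required, int32 -> int32: reader age maps from writer age
  writer required, float64 -> float64: reader height maps from writer height
  writer required, bool -> bool: reader verified maps from writer verified
  quantity: no writer match
  writer field duration has no reader counterpart
  writer field balance has no reader counterpart
  writer field version has no reader counterpart
  breaking: (id, R1)
  breaking: (price, R1)
  breaking: (quantity, R1)
  => forward verdict for Shipment: BREAKING, 3 violation(s)
migrating the Shipment value to v1:
  attrs := {"a": -2.5}
  read fails at id under R1 (no fill)
  => FAILS_AT (id, R1)


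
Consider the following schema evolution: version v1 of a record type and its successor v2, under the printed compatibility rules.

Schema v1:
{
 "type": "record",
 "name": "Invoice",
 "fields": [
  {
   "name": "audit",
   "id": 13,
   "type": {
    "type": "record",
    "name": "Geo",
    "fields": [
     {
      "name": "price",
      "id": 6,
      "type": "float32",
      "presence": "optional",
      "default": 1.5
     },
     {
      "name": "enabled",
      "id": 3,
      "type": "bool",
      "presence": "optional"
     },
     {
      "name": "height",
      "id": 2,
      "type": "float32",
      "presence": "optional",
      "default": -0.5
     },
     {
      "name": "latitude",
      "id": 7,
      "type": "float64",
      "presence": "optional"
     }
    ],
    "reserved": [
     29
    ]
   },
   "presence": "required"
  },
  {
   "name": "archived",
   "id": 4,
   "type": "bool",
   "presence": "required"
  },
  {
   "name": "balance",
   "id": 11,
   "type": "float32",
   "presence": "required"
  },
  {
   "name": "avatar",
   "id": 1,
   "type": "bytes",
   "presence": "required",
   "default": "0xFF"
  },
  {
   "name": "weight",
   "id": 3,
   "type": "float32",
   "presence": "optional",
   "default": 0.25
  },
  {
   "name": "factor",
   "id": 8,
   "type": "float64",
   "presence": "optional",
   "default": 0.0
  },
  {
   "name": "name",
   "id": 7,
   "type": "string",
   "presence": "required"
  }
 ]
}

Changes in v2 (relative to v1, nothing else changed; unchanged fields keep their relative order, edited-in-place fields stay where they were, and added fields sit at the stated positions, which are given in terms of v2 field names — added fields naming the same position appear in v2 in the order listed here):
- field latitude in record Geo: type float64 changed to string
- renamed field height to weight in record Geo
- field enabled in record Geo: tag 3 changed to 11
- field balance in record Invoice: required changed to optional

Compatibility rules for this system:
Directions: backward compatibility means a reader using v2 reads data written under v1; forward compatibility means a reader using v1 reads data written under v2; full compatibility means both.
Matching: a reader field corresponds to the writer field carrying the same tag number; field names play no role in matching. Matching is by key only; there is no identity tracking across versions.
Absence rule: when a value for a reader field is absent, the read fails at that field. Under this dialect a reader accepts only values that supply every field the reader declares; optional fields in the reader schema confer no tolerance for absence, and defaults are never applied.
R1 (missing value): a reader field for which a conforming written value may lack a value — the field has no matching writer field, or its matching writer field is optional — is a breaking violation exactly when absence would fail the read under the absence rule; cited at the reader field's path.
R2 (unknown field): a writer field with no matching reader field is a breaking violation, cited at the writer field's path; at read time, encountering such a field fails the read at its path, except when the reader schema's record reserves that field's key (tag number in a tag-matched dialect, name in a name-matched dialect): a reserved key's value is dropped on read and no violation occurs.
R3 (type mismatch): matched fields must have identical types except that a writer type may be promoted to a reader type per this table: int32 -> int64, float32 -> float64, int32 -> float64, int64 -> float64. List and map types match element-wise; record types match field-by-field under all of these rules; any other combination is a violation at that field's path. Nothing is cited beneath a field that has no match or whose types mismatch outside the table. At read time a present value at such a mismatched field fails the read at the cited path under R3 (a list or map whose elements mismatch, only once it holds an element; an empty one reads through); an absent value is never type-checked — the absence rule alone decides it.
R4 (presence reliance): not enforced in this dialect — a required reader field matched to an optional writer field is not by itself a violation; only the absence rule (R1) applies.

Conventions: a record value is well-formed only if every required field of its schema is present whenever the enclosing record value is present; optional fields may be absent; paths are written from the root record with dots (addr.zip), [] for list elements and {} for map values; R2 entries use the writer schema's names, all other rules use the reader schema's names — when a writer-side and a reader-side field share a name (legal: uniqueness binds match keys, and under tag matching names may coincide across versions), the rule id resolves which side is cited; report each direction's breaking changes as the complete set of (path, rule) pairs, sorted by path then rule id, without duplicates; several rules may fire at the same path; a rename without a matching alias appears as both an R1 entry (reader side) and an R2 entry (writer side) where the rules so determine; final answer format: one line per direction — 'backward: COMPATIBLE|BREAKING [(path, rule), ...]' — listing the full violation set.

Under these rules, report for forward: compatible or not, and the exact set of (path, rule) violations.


arrows below run writer -> reader for Invoice
checking forward for Invoice: reader v1 against writer v2:
  audit: paired with writer audit (Geo -> Geo; writer required)
  archived: paired with writer archived (bool -> bool; writer required)
  balance: paired with writer balance (float32 -> float32; writer optional)
  avatar: paired with writer avatar (bytes -> bytes; writer required)
  weight: paired with writer weight (float32 -> float32; writer optional)
  factor: paired with writer factor (float64 -> float64; writer optional)
  name: paired with writer name (string -> string; writer required)
  audit.price: paired with writer audit.price (float32 -> float32; writer optional)
  audit.enabled: no writer-side match
  audit.height: paired with writer audit.weight (float32 -> float32; writer optional)
  audit.latitude: paired with writer audit.latitude (string -> float64; writer optional)
  audit.enabled (writer side), unknown to reader
  R1 fires at audit.enabled
  R2 fires at audit.enabled
  R1 fires at audit.height
  R1 fires at audit.latitude
  R3 fires at audit.latitude
  R1 fires at audit.price
  R1 fires at balance
  R1 fires at factor
  R1 fires at weight
  => forward verdict for Invoice: BREAKING, 9 violation(s)
checking off the Invoice differences that do not matter here:
  renamed field height to weight in record Geo -> matters only for Invoice's backward compatibility — outside the asked direction

forward: BREAKING [(audit.enabled, R1), (audit.enabled, R2), (audit.height, R1), (audit.latitude, R1), (audit.latitude, R3), (audit.price, R1), (balance, R1), (factor, R1), (weight, R1)]


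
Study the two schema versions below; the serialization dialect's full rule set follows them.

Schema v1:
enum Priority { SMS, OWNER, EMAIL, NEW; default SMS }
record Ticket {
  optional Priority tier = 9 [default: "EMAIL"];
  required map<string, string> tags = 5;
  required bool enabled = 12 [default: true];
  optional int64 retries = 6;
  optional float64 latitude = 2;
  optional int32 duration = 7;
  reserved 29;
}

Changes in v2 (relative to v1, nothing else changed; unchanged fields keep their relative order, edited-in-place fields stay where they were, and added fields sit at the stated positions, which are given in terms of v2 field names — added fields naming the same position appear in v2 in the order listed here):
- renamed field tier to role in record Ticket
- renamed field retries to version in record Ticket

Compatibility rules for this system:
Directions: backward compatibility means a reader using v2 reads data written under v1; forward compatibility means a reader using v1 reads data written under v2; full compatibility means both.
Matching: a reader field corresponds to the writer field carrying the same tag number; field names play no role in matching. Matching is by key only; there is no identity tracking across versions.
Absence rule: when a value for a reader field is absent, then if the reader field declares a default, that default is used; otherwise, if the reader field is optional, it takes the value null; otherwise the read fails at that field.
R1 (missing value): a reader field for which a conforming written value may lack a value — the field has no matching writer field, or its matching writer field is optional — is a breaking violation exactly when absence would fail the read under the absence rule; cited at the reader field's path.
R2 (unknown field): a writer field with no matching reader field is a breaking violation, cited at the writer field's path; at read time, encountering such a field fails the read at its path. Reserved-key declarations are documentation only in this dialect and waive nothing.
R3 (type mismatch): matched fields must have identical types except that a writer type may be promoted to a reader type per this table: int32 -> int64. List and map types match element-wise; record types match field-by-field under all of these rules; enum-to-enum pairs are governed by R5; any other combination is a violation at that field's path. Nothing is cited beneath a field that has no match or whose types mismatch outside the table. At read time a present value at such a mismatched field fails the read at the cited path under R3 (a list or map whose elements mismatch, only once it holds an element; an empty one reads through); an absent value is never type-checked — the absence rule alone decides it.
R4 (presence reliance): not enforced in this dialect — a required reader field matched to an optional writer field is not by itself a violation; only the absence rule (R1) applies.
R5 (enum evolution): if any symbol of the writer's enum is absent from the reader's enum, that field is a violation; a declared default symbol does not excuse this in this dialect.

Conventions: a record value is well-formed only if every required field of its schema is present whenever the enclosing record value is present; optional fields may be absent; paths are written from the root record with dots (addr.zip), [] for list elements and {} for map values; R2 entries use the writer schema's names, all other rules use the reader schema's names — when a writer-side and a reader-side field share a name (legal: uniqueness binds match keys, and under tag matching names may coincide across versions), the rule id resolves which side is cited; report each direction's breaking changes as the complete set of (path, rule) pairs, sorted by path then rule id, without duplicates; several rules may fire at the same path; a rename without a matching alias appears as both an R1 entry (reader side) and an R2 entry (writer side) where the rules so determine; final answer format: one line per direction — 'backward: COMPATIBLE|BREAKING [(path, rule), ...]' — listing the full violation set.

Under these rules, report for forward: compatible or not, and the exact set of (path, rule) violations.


forward: COMPATIBLE []

each type pair in Ticket: writer, then reader
forward on Ticket — v1 reading data written by v2:
  tier: paired with writer role (Priority -> Priority; writer optional)
  tags: paired with writer tags (map<string, string> -> map<string, string>; writer required)
  enabled: paired with writer enabled (bool -> bool; writer required)
  retries: paired with writer version (int64 -> int64; writer optional)
  latitude: paired with writer latitude (float64 -> float64; writer optional)
  duration: paired with writer duration (int32 -> int32; writer optional)
  => forward verdict for Ticket: COMPATIBLE, no violations
diffs on Ticket not affecting the asked answer:
  renamed field tier to role in record Ticket -> no rule fires on it in Ticket's dialect; the asked verdict holds
  renamed field retries to version in record Ticket -> no rule fires on it in Ticket's dialect; the asked verdict holds


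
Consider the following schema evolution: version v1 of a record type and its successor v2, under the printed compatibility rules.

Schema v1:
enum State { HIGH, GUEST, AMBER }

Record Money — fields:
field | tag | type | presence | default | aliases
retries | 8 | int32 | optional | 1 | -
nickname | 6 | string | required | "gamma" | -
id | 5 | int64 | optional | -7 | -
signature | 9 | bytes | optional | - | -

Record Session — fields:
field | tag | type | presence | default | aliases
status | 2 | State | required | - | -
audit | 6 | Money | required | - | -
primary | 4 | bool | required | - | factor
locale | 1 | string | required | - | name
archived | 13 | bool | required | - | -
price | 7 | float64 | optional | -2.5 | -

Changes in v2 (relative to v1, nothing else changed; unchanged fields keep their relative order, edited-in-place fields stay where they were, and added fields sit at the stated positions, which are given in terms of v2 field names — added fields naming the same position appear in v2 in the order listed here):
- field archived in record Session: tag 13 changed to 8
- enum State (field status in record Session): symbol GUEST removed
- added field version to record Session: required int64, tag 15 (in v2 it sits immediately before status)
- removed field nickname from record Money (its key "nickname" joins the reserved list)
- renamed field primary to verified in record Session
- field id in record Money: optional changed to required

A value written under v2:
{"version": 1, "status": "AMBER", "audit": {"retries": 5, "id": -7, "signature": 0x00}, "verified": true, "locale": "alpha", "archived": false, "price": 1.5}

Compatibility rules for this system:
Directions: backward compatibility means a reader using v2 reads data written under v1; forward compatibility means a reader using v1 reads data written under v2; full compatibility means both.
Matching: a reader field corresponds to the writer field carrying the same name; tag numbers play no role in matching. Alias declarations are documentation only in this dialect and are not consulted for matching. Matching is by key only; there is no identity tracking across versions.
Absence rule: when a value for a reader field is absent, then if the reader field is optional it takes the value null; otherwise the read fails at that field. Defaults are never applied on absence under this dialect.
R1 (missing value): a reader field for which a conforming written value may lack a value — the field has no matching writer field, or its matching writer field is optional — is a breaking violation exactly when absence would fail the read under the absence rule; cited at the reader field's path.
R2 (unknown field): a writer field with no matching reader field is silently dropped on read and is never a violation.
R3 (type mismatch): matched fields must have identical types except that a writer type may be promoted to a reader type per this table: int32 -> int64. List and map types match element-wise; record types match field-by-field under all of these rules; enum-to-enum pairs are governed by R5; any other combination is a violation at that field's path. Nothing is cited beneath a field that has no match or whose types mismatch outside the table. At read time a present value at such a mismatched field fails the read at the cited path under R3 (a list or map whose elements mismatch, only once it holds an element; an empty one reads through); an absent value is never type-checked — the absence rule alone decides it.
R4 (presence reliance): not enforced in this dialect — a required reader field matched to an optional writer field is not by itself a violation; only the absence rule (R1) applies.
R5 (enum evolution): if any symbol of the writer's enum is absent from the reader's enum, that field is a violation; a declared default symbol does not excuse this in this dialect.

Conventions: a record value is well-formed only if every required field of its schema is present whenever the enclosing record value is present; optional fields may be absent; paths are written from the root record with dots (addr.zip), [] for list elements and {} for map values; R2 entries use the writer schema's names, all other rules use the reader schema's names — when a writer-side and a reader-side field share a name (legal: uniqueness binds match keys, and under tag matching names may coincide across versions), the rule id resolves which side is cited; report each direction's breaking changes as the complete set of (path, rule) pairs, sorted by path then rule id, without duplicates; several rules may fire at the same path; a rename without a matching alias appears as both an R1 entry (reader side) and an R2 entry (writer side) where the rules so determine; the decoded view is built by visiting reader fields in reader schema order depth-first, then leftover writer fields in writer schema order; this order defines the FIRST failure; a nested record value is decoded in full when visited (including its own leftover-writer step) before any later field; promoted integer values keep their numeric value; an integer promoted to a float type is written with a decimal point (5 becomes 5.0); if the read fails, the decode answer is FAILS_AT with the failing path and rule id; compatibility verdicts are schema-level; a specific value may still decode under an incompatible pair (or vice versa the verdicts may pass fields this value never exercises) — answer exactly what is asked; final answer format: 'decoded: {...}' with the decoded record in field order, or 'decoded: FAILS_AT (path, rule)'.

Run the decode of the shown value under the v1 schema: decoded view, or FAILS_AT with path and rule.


decoded: FAILS_AT (audit.nickname, R1)

in Session below, arrows point writer -> reader
decode (reader v1):
  status := "AMBER"
  audit.retries := 5
  read fails at audit.nickname under R1 (no fill)
  => FAILS_AT (audit.nickname, R1)
ruling out the remaining Session differences:
  field archived in record Session: tag 13 changed to 8 -> no rule fires on it and the decoded Session view is identical with or without it
  enum State (field status in record Session): symbol GUEST removed -> changes Session's schema-level verdicts only — the decode of this value is the same
  added field version to record Session: required int64, tag 15 (in v2 it sits immediately before status) -> changes Session's schema-level verdicts only — the decode of this value is the same
  renamed field primary to verified in record Session -> changes Session's schema-level verdicts only — the decode of this value is the same
  field id in record Money: optional changed to required -> changes Session's schema-level verdicts only — the decode of this value is the same
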